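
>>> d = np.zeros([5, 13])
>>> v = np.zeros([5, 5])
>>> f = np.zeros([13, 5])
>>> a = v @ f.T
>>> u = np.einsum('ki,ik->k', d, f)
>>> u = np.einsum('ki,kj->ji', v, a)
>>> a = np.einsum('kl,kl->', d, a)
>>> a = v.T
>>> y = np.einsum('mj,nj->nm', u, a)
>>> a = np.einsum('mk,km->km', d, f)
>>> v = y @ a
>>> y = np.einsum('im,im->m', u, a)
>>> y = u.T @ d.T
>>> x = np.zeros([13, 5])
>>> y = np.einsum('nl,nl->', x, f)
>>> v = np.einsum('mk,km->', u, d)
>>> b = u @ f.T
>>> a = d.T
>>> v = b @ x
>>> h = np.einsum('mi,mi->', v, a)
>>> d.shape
(5, 13)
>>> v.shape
(13, 5)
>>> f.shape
(13, 5)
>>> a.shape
(13, 5)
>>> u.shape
(13, 5)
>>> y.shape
()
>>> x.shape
(13, 5)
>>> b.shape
(13, 13)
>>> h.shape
()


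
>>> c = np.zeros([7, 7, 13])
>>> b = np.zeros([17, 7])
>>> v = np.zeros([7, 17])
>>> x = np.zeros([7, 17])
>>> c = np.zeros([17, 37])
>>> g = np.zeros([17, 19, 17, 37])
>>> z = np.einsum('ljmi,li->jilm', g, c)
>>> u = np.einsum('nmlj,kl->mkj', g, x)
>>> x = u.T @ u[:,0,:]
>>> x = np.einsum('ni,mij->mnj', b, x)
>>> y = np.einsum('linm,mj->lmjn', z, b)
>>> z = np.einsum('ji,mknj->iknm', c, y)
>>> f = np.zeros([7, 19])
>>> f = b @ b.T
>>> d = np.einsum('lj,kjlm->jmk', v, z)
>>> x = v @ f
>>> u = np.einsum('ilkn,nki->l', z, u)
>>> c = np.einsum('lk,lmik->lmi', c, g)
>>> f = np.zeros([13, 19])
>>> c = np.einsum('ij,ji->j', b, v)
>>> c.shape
(7,)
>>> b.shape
(17, 7)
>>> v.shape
(7, 17)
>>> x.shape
(7, 17)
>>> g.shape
(17, 19, 17, 37)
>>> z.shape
(37, 17, 7, 19)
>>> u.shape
(17,)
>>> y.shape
(19, 17, 7, 17)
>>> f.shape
(13, 19)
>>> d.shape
(17, 19, 37)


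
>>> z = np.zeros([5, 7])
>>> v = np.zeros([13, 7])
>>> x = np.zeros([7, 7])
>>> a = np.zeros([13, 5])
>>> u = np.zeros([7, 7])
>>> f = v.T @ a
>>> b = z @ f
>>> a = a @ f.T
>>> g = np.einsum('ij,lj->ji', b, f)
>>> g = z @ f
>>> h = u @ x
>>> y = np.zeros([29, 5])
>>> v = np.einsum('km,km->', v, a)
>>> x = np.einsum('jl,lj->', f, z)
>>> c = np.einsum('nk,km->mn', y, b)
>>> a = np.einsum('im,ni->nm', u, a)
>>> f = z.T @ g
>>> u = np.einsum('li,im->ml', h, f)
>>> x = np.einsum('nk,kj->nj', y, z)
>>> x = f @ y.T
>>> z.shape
(5, 7)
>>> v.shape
()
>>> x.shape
(7, 29)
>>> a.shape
(13, 7)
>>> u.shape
(5, 7)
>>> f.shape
(7, 5)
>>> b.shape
(5, 5)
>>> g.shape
(5, 5)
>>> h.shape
(7, 7)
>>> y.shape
(29, 5)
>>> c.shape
(5, 29)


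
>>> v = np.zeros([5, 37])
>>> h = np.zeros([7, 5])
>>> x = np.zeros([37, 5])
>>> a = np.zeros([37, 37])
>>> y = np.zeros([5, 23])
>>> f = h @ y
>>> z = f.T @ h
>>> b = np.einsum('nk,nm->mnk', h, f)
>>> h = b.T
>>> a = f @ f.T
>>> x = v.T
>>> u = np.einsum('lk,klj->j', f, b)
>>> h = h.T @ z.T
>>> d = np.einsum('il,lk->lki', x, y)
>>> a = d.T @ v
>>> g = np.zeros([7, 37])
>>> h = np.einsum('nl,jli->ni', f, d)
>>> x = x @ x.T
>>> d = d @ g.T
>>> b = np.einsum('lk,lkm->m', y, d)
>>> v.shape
(5, 37)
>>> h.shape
(7, 37)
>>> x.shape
(37, 37)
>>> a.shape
(37, 23, 37)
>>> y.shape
(5, 23)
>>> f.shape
(7, 23)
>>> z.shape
(23, 5)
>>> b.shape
(7,)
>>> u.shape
(5,)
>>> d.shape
(5, 23, 7)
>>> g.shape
(7, 37)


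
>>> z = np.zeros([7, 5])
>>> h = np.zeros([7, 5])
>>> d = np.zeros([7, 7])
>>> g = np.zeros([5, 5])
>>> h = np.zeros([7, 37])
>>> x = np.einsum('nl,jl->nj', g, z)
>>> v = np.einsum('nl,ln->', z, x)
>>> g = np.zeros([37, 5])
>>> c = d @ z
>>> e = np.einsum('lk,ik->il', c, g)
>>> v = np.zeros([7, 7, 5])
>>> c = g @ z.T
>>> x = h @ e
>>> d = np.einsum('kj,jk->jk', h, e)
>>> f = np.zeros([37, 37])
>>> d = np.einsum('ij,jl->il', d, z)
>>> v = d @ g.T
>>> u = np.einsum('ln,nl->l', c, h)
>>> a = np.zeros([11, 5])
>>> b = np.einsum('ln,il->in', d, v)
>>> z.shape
(7, 5)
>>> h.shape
(7, 37)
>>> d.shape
(37, 5)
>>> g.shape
(37, 5)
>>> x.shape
(7, 7)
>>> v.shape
(37, 37)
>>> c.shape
(37, 7)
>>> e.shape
(37, 7)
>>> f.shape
(37, 37)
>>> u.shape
(37,)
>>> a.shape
(11, 5)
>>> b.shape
(37, 5)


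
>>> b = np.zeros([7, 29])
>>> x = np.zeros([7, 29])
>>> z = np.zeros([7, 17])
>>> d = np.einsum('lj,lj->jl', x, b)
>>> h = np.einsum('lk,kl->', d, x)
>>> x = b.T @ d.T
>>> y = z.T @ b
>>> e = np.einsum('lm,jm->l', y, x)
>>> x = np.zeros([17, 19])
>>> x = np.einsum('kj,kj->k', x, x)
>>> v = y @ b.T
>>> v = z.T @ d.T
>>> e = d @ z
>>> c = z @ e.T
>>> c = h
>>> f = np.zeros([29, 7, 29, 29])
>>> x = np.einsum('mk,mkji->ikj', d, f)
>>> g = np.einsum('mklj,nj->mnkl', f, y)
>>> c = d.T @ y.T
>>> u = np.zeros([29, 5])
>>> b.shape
(7, 29)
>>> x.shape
(29, 7, 29)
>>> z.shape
(7, 17)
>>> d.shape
(29, 7)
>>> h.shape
()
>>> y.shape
(17, 29)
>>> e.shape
(29, 17)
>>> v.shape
(17, 29)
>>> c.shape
(7, 17)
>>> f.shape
(29, 7, 29, 29)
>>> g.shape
(29, 17, 7, 29)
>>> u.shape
(29, 5)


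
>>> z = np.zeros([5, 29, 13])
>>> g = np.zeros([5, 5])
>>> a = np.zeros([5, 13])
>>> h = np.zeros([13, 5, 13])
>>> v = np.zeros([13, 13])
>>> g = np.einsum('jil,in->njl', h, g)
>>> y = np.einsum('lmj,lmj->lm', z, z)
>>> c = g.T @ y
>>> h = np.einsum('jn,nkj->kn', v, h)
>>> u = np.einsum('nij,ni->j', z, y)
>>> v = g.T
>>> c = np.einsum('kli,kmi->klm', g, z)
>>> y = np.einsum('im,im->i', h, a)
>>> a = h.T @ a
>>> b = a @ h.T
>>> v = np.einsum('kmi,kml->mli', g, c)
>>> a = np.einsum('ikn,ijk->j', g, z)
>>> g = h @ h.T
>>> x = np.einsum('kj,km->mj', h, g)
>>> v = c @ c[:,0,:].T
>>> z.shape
(5, 29, 13)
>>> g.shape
(5, 5)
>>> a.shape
(29,)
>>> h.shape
(5, 13)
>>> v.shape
(5, 13, 5)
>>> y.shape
(5,)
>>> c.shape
(5, 13, 29)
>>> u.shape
(13,)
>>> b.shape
(13, 5)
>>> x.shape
(5, 13)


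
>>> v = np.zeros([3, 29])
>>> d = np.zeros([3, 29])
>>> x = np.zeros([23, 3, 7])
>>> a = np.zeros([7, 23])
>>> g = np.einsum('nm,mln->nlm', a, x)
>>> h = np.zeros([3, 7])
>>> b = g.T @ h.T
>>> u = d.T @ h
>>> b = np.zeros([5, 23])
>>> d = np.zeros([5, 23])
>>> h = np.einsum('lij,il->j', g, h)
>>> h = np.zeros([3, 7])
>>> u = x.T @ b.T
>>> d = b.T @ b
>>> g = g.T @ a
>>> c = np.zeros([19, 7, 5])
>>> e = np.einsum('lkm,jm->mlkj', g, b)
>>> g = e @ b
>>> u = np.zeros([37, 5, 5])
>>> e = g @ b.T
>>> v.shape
(3, 29)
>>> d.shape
(23, 23)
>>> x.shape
(23, 3, 7)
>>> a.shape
(7, 23)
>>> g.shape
(23, 23, 3, 23)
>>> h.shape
(3, 7)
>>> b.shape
(5, 23)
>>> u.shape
(37, 5, 5)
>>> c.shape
(19, 7, 5)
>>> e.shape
(23, 23, 3, 5)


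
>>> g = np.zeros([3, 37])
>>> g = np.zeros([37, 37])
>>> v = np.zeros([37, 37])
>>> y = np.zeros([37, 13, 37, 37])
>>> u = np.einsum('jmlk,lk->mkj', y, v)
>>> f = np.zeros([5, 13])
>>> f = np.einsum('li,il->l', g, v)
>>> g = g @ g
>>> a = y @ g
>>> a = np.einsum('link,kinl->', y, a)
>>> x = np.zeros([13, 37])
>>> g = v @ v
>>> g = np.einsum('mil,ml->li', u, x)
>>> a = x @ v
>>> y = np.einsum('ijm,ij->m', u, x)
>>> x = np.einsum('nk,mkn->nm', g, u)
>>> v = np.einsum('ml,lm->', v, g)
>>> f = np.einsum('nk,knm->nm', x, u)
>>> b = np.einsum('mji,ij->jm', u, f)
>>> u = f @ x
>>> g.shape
(37, 37)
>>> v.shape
()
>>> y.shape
(37,)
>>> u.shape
(37, 13)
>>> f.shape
(37, 37)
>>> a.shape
(13, 37)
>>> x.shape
(37, 13)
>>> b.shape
(37, 13)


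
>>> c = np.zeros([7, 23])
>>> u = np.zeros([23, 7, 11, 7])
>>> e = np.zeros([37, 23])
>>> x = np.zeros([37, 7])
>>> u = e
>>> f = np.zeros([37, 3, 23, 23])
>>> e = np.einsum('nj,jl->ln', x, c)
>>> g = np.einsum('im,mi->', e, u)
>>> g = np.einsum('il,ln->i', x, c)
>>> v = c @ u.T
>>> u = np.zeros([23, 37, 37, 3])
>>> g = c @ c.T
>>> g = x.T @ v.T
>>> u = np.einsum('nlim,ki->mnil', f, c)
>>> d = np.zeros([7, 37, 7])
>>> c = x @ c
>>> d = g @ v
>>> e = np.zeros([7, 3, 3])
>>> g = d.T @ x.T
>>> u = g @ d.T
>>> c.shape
(37, 23)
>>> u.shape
(37, 7)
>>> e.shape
(7, 3, 3)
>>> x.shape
(37, 7)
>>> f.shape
(37, 3, 23, 23)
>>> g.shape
(37, 37)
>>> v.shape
(7, 37)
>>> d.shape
(7, 37)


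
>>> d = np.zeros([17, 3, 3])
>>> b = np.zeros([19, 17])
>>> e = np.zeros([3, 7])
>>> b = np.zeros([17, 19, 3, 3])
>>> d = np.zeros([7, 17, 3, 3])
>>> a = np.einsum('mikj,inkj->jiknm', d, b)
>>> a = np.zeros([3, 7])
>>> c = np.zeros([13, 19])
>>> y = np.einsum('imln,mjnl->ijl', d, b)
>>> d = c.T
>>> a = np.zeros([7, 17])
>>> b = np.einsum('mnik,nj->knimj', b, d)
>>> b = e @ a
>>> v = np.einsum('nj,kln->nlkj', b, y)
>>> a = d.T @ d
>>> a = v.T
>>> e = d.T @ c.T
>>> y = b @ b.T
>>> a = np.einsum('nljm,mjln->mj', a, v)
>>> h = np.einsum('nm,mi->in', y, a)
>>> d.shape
(19, 13)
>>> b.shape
(3, 17)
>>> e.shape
(13, 13)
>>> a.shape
(3, 19)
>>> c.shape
(13, 19)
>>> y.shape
(3, 3)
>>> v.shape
(3, 19, 7, 17)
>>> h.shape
(19, 3)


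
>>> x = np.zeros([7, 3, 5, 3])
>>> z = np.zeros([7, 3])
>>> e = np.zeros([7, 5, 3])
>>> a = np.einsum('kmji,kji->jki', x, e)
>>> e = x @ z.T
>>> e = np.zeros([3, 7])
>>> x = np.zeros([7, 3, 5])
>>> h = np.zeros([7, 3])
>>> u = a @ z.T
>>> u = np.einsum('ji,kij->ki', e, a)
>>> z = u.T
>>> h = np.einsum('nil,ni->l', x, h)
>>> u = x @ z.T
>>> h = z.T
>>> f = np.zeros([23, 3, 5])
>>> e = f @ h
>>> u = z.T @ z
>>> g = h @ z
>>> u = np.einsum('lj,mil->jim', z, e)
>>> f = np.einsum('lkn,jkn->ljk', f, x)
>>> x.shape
(7, 3, 5)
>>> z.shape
(7, 5)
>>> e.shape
(23, 3, 7)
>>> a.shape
(5, 7, 3)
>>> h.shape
(5, 7)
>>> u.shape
(5, 3, 23)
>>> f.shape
(23, 7, 3)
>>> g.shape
(5, 5)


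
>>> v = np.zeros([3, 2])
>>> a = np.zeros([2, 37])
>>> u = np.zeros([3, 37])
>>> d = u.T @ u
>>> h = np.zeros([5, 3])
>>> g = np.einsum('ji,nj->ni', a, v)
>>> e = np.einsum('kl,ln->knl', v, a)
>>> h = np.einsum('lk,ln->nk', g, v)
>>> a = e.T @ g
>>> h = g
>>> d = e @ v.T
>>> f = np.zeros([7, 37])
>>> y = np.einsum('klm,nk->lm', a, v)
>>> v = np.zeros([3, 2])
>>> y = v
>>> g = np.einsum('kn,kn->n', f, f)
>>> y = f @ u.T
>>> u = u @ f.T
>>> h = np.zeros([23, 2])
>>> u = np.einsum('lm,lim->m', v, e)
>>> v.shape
(3, 2)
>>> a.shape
(2, 37, 37)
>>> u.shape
(2,)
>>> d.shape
(3, 37, 3)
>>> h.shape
(23, 2)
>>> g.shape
(37,)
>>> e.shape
(3, 37, 2)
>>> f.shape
(7, 37)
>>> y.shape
(7, 3)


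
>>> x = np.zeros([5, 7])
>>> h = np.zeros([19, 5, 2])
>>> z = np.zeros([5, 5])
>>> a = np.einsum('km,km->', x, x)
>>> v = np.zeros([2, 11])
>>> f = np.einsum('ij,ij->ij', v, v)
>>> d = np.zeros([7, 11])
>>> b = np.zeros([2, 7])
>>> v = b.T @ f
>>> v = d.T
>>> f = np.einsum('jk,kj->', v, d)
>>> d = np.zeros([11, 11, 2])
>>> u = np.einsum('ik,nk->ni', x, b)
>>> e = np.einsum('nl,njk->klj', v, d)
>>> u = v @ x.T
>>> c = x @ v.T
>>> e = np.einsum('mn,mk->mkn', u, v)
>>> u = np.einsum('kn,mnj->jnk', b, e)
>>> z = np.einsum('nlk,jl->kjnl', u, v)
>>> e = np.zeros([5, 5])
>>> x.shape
(5, 7)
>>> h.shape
(19, 5, 2)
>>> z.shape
(2, 11, 5, 7)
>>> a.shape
()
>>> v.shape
(11, 7)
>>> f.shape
()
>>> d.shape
(11, 11, 2)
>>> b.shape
(2, 7)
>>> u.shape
(5, 7, 2)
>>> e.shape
(5, 5)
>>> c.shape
(5, 11)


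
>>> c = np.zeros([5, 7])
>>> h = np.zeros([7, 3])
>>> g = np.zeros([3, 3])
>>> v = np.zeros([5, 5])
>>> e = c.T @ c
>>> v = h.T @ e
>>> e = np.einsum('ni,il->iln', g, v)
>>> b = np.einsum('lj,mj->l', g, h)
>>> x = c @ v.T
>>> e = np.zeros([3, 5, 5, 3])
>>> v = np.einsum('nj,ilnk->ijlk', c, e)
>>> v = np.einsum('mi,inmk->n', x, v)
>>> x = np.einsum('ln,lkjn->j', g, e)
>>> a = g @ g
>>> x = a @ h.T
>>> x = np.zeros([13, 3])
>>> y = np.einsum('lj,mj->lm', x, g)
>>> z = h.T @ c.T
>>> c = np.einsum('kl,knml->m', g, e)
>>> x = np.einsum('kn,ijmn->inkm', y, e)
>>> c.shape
(5,)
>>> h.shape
(7, 3)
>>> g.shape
(3, 3)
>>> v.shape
(7,)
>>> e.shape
(3, 5, 5, 3)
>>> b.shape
(3,)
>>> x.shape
(3, 3, 13, 5)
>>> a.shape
(3, 3)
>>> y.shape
(13, 3)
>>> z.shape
(3, 5)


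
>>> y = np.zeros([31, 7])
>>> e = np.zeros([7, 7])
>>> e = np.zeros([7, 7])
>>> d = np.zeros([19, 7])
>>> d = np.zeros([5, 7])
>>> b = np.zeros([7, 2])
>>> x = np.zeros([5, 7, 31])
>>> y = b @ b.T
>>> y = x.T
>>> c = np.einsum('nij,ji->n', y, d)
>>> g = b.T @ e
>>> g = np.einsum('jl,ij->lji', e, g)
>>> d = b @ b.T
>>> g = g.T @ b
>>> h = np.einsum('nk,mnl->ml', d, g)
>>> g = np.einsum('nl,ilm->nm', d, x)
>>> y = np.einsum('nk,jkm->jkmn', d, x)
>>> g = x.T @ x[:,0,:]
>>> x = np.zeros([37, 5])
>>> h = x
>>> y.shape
(5, 7, 31, 7)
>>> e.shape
(7, 7)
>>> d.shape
(7, 7)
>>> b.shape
(7, 2)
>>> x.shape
(37, 5)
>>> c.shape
(31,)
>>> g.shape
(31, 7, 31)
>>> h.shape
(37, 5)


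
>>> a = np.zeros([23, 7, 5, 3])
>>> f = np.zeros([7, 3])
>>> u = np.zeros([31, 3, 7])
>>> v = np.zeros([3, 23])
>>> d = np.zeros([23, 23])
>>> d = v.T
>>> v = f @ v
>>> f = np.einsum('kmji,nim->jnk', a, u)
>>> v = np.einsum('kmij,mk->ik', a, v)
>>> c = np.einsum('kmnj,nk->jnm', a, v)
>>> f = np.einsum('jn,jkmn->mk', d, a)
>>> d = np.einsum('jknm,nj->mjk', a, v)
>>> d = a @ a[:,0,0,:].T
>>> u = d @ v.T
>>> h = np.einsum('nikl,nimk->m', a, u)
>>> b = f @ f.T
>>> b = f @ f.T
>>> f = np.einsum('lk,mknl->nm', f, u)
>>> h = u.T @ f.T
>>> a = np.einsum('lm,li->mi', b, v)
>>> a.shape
(5, 23)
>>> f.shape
(5, 23)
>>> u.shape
(23, 7, 5, 5)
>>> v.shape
(5, 23)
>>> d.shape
(23, 7, 5, 23)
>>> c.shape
(3, 5, 7)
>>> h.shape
(5, 5, 7, 5)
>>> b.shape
(5, 5)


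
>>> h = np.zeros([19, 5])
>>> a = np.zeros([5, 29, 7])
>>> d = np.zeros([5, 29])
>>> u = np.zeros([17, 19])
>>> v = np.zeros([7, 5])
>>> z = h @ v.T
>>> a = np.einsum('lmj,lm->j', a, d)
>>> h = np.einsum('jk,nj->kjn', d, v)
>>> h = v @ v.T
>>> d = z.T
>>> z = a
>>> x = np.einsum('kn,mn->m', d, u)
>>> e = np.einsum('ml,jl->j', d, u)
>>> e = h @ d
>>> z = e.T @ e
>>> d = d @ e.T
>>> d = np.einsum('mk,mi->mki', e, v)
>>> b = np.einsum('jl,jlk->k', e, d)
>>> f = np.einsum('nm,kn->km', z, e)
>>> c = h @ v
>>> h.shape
(7, 7)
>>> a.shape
(7,)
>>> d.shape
(7, 19, 5)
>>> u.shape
(17, 19)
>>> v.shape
(7, 5)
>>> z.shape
(19, 19)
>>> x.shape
(17,)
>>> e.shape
(7, 19)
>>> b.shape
(5,)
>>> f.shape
(7, 19)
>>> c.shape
(7, 5)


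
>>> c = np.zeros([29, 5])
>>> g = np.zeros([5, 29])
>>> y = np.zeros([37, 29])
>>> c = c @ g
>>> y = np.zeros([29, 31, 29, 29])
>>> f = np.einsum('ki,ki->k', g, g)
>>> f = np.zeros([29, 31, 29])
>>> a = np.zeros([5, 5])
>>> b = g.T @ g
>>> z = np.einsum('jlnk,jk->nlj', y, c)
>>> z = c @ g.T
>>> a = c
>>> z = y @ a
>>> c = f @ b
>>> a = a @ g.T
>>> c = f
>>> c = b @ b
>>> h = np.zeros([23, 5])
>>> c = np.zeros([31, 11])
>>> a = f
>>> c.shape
(31, 11)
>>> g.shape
(5, 29)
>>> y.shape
(29, 31, 29, 29)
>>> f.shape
(29, 31, 29)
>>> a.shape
(29, 31, 29)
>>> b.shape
(29, 29)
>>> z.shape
(29, 31, 29, 29)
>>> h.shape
(23, 5)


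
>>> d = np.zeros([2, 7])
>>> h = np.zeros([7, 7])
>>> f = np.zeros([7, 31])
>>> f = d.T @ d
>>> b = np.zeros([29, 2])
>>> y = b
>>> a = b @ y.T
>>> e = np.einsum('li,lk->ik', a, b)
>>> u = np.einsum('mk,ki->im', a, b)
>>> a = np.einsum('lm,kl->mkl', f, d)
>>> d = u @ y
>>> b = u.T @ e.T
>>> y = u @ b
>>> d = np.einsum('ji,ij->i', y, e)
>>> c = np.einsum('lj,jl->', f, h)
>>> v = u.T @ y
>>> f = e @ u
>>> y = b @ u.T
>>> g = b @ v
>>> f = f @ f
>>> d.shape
(29,)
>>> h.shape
(7, 7)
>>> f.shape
(29, 29)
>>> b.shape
(29, 29)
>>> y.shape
(29, 2)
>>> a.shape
(7, 2, 7)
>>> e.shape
(29, 2)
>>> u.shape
(2, 29)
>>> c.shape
()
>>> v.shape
(29, 29)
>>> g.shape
(29, 29)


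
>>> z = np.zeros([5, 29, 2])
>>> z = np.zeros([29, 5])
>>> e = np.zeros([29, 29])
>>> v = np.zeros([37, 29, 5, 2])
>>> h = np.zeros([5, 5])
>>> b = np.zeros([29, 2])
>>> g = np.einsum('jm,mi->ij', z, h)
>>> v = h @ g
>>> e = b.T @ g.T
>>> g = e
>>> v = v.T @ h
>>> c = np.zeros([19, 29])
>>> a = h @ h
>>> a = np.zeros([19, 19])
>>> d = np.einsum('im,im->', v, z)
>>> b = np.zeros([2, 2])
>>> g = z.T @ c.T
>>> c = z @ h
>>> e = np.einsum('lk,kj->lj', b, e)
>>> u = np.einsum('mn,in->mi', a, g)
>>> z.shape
(29, 5)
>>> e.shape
(2, 5)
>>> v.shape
(29, 5)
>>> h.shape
(5, 5)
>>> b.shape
(2, 2)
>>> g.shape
(5, 19)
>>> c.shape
(29, 5)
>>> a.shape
(19, 19)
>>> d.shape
()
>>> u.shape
(19, 5)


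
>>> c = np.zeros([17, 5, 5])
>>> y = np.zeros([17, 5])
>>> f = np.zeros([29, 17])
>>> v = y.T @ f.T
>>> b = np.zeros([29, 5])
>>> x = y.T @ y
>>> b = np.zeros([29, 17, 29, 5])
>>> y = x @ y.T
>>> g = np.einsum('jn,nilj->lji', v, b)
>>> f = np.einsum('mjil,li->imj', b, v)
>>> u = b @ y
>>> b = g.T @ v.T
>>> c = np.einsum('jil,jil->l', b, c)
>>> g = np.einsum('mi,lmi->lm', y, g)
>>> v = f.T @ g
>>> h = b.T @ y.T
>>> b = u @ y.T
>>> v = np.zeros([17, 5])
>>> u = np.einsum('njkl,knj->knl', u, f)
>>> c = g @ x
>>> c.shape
(29, 5)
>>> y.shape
(5, 17)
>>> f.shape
(29, 29, 17)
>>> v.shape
(17, 5)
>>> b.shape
(29, 17, 29, 5)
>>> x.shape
(5, 5)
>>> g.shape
(29, 5)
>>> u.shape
(29, 29, 17)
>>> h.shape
(5, 5, 5)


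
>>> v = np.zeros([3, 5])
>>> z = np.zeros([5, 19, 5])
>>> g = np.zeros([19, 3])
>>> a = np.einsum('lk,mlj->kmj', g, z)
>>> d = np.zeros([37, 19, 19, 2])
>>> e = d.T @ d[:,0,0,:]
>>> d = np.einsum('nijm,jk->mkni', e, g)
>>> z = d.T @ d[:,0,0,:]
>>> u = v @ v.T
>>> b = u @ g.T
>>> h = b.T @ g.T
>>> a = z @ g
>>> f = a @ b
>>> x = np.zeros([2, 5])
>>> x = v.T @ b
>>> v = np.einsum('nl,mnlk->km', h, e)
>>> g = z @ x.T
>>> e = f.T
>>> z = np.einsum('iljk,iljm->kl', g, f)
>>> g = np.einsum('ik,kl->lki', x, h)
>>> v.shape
(2, 2)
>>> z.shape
(5, 2)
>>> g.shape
(19, 19, 5)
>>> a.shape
(19, 2, 3, 3)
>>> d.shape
(2, 3, 2, 19)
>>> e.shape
(19, 3, 2, 19)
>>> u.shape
(3, 3)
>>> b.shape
(3, 19)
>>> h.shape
(19, 19)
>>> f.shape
(19, 2, 3, 19)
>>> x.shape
(5, 19)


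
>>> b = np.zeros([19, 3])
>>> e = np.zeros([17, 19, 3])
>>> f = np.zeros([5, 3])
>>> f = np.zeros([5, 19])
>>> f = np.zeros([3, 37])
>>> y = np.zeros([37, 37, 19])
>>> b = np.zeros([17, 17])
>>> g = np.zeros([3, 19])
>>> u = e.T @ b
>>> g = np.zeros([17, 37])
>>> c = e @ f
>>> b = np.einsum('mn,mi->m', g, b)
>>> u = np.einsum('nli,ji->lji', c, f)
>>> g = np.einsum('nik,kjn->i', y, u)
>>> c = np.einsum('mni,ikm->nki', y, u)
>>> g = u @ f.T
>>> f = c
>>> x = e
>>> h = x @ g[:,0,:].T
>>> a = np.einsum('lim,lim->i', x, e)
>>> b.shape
(17,)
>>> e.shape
(17, 19, 3)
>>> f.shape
(37, 3, 19)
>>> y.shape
(37, 37, 19)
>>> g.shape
(19, 3, 3)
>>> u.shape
(19, 3, 37)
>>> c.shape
(37, 3, 19)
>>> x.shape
(17, 19, 3)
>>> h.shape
(17, 19, 19)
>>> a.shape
(19,)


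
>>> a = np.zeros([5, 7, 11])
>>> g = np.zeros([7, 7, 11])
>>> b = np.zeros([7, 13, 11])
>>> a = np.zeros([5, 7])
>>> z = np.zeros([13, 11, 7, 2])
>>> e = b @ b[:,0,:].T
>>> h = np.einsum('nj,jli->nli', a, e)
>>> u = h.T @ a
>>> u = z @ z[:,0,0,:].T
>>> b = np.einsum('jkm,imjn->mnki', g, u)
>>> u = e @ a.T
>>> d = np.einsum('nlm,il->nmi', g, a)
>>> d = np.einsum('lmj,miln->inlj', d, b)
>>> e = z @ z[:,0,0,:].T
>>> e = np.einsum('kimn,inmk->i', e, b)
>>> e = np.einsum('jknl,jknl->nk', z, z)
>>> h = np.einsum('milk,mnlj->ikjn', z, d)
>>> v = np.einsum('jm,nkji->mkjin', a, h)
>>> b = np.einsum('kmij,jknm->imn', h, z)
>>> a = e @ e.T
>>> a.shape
(7, 7)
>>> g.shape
(7, 7, 11)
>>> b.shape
(5, 2, 7)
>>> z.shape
(13, 11, 7, 2)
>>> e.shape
(7, 11)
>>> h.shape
(11, 2, 5, 13)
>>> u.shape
(7, 13, 5)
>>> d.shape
(13, 13, 7, 5)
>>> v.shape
(7, 2, 5, 13, 11)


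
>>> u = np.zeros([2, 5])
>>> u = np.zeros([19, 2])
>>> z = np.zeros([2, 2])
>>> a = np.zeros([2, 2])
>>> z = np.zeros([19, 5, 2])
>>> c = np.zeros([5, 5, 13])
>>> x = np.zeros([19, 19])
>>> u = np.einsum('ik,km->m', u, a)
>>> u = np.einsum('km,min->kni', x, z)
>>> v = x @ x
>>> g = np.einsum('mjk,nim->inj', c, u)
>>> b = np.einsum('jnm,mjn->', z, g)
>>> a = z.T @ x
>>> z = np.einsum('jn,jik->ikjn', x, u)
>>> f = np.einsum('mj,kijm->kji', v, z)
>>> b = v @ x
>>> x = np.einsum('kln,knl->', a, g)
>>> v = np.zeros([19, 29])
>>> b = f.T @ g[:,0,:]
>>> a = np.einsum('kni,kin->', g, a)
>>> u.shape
(19, 2, 5)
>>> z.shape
(2, 5, 19, 19)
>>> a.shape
()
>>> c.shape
(5, 5, 13)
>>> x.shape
()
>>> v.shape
(19, 29)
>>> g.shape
(2, 19, 5)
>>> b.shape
(5, 19, 5)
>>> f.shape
(2, 19, 5)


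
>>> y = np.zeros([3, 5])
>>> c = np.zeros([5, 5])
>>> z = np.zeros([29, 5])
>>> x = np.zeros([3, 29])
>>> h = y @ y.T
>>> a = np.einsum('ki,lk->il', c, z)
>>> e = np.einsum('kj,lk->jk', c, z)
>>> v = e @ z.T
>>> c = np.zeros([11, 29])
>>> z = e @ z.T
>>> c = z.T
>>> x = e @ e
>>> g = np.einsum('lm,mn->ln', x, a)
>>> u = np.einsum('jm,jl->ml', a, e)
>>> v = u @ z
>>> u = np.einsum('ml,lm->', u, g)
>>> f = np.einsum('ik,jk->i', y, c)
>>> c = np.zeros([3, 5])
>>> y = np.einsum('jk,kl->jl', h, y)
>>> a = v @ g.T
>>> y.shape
(3, 5)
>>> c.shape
(3, 5)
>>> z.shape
(5, 29)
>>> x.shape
(5, 5)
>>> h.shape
(3, 3)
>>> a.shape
(29, 5)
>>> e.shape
(5, 5)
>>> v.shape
(29, 29)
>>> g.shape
(5, 29)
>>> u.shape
()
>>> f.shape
(3,)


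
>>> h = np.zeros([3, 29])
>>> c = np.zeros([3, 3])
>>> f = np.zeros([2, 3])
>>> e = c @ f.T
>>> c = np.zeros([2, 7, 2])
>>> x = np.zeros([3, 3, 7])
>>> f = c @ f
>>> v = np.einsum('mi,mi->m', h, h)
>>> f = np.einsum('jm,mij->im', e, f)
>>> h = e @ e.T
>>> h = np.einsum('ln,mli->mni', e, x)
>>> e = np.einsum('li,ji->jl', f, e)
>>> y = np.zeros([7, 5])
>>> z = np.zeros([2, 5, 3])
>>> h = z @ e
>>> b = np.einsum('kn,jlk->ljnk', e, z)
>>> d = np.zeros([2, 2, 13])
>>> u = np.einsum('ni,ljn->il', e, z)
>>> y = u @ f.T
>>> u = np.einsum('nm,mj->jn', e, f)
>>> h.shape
(2, 5, 7)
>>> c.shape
(2, 7, 2)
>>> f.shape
(7, 2)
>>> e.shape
(3, 7)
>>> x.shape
(3, 3, 7)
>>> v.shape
(3,)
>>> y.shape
(7, 7)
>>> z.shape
(2, 5, 3)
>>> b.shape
(5, 2, 7, 3)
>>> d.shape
(2, 2, 13)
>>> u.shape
(2, 3)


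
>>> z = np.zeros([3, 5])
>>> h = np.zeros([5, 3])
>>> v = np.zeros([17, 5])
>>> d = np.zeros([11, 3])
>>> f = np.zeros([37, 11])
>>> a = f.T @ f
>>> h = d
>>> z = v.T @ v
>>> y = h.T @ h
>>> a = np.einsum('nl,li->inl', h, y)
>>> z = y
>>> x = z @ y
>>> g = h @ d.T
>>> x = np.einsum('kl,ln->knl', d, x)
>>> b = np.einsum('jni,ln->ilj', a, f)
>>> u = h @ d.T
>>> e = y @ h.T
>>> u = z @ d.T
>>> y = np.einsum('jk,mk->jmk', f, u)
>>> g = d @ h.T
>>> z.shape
(3, 3)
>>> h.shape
(11, 3)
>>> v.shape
(17, 5)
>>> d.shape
(11, 3)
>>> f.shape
(37, 11)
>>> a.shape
(3, 11, 3)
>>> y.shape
(37, 3, 11)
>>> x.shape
(11, 3, 3)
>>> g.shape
(11, 11)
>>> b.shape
(3, 37, 3)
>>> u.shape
(3, 11)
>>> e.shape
(3, 11)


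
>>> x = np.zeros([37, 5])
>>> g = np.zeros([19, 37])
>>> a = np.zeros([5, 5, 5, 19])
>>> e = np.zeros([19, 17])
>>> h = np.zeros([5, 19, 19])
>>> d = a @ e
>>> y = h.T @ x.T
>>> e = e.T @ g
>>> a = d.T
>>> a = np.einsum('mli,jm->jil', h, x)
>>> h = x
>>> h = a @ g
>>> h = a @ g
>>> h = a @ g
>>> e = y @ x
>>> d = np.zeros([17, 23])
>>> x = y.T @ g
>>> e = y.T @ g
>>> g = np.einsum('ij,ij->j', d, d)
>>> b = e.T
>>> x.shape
(37, 19, 37)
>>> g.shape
(23,)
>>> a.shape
(37, 19, 19)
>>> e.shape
(37, 19, 37)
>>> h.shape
(37, 19, 37)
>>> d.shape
(17, 23)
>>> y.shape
(19, 19, 37)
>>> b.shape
(37, 19, 37)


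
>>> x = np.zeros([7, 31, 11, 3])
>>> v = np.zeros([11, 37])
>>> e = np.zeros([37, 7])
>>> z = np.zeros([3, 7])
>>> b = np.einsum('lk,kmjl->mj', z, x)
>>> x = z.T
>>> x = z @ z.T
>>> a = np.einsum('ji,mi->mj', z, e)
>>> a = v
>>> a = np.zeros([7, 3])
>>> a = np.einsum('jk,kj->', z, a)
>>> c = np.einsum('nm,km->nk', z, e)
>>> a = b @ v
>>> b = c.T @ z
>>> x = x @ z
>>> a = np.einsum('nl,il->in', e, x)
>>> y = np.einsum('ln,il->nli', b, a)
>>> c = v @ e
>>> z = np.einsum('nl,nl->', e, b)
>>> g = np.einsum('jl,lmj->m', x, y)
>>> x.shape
(3, 7)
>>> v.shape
(11, 37)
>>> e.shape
(37, 7)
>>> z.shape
()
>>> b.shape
(37, 7)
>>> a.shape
(3, 37)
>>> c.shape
(11, 7)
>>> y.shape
(7, 37, 3)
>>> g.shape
(37,)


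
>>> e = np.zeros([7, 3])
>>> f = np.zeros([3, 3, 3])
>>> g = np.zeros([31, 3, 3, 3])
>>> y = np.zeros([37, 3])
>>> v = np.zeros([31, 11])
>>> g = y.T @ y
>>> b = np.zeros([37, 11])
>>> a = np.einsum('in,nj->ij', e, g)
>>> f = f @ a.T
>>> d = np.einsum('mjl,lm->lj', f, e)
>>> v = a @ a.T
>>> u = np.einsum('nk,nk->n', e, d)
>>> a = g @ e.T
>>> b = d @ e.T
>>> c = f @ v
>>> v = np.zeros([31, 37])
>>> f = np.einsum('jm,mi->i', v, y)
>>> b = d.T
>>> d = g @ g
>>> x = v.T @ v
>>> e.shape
(7, 3)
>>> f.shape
(3,)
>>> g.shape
(3, 3)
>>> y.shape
(37, 3)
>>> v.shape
(31, 37)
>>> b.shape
(3, 7)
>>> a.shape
(3, 7)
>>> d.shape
(3, 3)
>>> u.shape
(7,)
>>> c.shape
(3, 3, 7)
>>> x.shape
(37, 37)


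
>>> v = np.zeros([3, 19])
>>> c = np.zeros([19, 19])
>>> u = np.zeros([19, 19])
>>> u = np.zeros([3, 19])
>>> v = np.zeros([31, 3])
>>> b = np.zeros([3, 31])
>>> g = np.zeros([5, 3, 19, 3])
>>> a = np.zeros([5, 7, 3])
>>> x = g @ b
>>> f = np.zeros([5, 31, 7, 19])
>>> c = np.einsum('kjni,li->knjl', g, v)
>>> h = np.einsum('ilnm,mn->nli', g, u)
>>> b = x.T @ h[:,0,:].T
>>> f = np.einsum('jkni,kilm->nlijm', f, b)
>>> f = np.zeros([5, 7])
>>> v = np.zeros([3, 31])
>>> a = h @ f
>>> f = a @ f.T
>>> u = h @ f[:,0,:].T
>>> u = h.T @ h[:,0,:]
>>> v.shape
(3, 31)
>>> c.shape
(5, 19, 3, 31)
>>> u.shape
(5, 3, 5)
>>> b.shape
(31, 19, 3, 19)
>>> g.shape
(5, 3, 19, 3)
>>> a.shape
(19, 3, 7)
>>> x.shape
(5, 3, 19, 31)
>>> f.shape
(19, 3, 5)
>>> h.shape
(19, 3, 5)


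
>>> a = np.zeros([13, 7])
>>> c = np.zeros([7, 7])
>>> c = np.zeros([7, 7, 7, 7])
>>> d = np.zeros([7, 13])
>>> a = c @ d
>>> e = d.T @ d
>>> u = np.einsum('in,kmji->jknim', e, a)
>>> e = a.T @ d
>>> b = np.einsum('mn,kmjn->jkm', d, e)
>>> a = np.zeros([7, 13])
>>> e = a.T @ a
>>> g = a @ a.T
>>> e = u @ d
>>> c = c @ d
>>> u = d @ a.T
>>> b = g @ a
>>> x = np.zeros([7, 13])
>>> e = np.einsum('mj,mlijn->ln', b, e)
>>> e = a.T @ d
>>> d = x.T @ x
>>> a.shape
(7, 13)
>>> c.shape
(7, 7, 7, 13)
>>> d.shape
(13, 13)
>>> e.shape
(13, 13)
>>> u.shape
(7, 7)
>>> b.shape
(7, 13)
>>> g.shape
(7, 7)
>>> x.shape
(7, 13)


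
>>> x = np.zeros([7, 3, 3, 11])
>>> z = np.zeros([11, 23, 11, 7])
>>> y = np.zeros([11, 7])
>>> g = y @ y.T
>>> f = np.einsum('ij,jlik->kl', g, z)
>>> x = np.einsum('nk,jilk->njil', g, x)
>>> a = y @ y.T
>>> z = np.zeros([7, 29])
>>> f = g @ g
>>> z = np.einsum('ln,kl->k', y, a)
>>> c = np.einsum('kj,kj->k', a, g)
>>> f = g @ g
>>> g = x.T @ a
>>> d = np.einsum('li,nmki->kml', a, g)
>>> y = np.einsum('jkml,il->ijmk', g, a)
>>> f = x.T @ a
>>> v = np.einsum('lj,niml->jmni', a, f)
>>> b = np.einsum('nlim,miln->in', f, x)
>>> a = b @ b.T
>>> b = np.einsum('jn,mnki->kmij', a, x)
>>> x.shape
(11, 7, 3, 3)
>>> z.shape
(11,)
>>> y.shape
(11, 3, 7, 3)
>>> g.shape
(3, 3, 7, 11)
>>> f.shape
(3, 3, 7, 11)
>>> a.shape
(7, 7)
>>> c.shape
(11,)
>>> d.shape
(7, 3, 11)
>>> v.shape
(11, 7, 3, 3)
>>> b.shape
(3, 11, 3, 7)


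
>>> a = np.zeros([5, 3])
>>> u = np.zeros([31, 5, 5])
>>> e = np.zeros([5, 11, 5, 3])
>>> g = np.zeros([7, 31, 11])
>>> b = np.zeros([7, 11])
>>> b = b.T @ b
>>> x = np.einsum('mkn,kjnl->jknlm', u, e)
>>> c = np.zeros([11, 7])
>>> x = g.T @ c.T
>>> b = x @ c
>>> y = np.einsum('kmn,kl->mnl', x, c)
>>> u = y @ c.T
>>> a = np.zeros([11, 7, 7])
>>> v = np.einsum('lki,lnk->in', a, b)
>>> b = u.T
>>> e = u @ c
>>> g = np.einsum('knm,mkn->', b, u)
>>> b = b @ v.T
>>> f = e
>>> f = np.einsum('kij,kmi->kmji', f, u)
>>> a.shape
(11, 7, 7)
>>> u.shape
(31, 11, 11)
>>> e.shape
(31, 11, 7)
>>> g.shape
()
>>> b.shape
(11, 11, 7)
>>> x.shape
(11, 31, 11)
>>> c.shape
(11, 7)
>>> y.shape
(31, 11, 7)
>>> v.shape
(7, 31)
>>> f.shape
(31, 11, 7, 11)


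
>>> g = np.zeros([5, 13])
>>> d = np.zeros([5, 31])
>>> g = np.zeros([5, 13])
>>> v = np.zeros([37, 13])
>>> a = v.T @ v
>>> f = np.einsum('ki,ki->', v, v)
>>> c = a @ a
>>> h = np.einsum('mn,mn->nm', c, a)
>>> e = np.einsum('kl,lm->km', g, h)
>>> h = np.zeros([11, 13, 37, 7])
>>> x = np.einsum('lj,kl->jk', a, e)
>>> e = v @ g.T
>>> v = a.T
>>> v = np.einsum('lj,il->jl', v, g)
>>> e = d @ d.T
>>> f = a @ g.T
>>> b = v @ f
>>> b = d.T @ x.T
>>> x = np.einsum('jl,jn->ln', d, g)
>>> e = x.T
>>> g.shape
(5, 13)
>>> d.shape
(5, 31)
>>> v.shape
(13, 13)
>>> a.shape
(13, 13)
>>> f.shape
(13, 5)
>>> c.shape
(13, 13)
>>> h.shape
(11, 13, 37, 7)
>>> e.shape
(13, 31)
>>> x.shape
(31, 13)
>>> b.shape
(31, 13)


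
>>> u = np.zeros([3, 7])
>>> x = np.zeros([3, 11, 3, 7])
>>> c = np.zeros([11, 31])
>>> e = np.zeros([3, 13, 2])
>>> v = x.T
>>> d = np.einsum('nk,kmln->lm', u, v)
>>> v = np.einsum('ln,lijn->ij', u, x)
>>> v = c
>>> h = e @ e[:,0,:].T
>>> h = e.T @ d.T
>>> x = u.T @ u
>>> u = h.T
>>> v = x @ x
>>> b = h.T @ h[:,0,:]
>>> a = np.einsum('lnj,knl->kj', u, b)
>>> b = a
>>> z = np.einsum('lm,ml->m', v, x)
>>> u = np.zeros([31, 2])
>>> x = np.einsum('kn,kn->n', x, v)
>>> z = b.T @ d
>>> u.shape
(31, 2)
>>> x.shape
(7,)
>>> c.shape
(11, 31)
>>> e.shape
(3, 13, 2)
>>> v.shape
(7, 7)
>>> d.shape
(11, 3)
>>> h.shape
(2, 13, 11)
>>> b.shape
(11, 2)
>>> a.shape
(11, 2)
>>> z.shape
(2, 3)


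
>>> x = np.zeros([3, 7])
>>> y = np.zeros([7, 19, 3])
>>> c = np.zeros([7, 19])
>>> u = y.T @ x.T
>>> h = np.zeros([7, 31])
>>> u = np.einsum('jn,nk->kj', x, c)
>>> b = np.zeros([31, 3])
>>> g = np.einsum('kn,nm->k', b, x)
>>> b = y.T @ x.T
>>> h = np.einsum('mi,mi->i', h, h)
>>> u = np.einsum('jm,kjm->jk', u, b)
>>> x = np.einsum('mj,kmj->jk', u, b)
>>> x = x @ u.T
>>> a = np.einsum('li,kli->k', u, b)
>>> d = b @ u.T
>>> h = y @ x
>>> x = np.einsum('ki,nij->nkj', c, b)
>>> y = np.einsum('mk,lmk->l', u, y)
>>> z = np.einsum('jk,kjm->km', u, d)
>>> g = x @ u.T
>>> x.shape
(3, 7, 3)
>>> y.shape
(7,)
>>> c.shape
(7, 19)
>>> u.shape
(19, 3)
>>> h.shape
(7, 19, 19)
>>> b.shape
(3, 19, 3)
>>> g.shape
(3, 7, 19)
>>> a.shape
(3,)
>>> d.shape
(3, 19, 19)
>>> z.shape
(3, 19)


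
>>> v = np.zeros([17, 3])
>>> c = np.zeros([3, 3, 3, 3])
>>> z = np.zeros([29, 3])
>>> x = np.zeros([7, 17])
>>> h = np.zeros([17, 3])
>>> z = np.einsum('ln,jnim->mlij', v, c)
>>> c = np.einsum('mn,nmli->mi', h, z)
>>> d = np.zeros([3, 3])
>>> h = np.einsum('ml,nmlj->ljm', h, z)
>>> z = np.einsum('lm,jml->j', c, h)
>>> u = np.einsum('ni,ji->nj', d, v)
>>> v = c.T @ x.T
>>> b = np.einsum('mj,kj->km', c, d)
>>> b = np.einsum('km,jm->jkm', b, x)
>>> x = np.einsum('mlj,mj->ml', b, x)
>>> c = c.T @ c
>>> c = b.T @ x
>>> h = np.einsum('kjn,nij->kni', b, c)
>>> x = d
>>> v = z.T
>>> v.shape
(3,)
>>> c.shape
(17, 3, 3)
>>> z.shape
(3,)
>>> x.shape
(3, 3)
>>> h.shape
(7, 17, 3)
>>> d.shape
(3, 3)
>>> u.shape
(3, 17)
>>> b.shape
(7, 3, 17)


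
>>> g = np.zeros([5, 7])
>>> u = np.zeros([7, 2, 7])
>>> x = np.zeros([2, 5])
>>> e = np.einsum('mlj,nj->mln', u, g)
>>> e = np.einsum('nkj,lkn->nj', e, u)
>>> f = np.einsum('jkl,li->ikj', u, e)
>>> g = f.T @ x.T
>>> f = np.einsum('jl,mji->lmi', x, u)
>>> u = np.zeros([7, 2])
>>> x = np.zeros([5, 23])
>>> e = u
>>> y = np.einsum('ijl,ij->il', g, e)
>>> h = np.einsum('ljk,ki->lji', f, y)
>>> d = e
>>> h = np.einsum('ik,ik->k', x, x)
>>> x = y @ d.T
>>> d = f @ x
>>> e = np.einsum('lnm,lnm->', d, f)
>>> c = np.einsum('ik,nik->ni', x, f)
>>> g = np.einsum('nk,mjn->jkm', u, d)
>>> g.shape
(7, 2, 5)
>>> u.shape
(7, 2)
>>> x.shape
(7, 7)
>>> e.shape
()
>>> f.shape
(5, 7, 7)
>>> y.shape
(7, 2)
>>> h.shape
(23,)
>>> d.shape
(5, 7, 7)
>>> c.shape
(5, 7)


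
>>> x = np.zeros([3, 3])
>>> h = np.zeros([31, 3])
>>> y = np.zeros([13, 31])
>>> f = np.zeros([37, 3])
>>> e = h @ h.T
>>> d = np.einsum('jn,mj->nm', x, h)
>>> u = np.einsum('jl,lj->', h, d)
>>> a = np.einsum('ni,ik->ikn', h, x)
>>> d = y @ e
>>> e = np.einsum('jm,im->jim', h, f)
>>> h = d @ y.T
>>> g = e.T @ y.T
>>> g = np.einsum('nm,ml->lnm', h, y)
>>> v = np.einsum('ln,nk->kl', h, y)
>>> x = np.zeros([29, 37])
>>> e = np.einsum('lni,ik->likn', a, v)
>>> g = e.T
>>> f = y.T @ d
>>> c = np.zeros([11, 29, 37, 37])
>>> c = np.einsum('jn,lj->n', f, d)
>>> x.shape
(29, 37)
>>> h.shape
(13, 13)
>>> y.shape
(13, 31)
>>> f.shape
(31, 31)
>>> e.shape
(3, 31, 13, 3)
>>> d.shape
(13, 31)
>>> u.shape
()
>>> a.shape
(3, 3, 31)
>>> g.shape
(3, 13, 31, 3)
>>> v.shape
(31, 13)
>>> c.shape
(31,)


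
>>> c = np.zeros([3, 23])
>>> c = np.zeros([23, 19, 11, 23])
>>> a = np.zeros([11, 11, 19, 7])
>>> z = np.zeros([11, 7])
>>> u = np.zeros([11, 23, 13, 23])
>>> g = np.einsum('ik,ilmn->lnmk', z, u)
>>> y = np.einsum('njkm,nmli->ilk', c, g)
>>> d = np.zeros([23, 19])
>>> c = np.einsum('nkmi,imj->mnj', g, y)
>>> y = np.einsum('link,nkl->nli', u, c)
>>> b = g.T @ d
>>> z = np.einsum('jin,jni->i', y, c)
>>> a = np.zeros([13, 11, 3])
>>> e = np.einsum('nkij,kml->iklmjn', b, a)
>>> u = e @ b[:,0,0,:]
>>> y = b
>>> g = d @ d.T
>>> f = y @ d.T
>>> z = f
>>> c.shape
(13, 23, 11)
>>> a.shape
(13, 11, 3)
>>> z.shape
(7, 13, 23, 23)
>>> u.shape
(23, 13, 3, 11, 19, 19)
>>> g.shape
(23, 23)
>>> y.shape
(7, 13, 23, 19)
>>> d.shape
(23, 19)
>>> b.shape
(7, 13, 23, 19)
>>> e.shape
(23, 13, 3, 11, 19, 7)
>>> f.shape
(7, 13, 23, 23)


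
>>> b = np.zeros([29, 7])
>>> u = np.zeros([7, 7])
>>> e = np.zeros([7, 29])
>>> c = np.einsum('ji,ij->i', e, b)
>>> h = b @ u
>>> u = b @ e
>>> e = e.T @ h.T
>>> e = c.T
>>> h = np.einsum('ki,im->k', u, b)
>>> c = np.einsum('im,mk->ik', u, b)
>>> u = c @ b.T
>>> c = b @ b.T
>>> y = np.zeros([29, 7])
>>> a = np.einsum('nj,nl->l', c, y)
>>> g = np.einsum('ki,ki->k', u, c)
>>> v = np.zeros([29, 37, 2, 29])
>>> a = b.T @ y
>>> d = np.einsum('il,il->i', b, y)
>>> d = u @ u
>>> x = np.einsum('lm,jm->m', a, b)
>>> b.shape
(29, 7)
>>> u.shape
(29, 29)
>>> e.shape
(29,)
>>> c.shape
(29, 29)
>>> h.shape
(29,)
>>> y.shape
(29, 7)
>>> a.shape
(7, 7)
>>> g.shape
(29,)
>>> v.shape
(29, 37, 2, 29)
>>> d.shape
(29, 29)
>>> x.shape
(7,)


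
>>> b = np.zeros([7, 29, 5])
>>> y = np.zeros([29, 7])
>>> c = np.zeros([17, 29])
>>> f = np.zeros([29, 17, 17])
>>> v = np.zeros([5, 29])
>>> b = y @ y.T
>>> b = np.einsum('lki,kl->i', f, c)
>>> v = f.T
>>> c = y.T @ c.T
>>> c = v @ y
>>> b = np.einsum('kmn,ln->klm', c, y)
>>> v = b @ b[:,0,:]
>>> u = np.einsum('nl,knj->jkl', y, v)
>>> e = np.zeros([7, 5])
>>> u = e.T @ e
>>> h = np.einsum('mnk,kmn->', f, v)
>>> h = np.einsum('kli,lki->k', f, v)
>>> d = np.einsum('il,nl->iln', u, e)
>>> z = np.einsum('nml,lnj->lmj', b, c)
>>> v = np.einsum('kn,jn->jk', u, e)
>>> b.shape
(17, 29, 17)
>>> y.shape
(29, 7)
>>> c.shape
(17, 17, 7)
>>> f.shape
(29, 17, 17)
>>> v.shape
(7, 5)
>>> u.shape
(5, 5)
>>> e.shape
(7, 5)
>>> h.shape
(29,)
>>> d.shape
(5, 5, 7)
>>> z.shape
(17, 29, 7)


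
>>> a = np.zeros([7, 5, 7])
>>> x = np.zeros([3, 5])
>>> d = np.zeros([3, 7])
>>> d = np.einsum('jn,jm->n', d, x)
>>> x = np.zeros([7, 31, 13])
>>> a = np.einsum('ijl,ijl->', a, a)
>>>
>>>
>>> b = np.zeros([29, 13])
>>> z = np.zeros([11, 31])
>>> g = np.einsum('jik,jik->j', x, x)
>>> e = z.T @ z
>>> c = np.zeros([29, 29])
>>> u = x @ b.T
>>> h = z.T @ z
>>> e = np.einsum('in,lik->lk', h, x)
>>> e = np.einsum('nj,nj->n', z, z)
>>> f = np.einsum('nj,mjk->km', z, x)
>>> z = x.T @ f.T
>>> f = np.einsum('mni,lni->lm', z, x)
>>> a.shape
()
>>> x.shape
(7, 31, 13)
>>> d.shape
(7,)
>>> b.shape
(29, 13)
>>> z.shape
(13, 31, 13)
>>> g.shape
(7,)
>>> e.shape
(11,)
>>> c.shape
(29, 29)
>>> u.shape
(7, 31, 29)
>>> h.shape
(31, 31)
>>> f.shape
(7, 13)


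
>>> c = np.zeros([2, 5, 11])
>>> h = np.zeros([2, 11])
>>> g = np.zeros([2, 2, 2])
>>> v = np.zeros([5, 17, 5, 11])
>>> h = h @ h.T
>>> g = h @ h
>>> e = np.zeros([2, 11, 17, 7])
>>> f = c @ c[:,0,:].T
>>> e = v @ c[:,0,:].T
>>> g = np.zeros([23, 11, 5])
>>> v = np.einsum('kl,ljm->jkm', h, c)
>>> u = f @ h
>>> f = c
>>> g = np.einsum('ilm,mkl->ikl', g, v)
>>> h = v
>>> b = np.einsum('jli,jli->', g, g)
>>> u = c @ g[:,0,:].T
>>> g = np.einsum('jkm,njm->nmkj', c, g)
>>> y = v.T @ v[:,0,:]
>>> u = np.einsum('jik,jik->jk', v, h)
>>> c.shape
(2, 5, 11)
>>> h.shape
(5, 2, 11)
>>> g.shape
(23, 11, 5, 2)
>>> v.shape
(5, 2, 11)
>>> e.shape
(5, 17, 5, 2)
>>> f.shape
(2, 5, 11)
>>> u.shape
(5, 11)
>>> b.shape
()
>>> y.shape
(11, 2, 11)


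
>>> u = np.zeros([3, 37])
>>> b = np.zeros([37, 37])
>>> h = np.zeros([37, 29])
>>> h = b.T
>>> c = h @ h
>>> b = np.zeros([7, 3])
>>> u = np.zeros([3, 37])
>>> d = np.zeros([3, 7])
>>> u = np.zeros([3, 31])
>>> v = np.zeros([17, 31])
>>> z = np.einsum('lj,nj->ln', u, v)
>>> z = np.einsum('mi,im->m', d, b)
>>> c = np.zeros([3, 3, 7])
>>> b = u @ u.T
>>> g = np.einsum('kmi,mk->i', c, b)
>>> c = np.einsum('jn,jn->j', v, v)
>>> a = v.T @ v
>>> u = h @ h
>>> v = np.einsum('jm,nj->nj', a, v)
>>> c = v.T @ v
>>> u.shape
(37, 37)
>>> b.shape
(3, 3)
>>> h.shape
(37, 37)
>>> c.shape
(31, 31)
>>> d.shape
(3, 7)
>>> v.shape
(17, 31)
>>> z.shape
(3,)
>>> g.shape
(7,)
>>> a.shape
(31, 31)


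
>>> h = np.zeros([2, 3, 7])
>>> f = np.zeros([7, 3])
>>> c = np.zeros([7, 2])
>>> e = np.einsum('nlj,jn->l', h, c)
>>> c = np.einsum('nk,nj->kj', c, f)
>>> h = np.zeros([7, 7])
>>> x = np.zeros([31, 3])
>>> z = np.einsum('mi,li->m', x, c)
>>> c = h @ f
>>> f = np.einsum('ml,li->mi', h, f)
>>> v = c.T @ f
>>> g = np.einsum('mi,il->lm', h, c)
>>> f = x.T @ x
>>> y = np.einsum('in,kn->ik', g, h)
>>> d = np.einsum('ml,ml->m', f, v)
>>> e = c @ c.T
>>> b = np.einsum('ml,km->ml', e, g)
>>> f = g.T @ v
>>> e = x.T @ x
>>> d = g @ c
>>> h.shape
(7, 7)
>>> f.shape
(7, 3)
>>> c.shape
(7, 3)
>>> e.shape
(3, 3)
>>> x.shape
(31, 3)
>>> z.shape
(31,)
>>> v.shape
(3, 3)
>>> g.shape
(3, 7)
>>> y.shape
(3, 7)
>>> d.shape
(3, 3)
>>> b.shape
(7, 7)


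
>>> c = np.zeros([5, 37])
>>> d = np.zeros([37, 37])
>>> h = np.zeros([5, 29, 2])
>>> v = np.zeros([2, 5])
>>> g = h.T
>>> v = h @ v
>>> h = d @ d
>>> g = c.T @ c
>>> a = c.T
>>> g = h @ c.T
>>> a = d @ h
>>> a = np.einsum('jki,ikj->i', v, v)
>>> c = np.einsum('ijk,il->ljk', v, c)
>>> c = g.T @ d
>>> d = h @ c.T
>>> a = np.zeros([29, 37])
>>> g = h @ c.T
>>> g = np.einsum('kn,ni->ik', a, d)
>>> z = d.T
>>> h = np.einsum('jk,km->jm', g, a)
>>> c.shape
(5, 37)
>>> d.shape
(37, 5)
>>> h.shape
(5, 37)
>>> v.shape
(5, 29, 5)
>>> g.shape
(5, 29)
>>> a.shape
(29, 37)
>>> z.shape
(5, 37)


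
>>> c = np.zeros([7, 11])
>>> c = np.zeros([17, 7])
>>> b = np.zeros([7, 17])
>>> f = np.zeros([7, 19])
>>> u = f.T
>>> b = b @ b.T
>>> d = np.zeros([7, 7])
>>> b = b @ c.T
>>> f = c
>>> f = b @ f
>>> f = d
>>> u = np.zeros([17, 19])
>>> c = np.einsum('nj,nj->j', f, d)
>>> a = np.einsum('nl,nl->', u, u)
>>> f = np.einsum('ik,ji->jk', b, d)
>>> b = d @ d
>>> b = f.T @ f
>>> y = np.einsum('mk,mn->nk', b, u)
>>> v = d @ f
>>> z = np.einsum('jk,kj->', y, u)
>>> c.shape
(7,)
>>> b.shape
(17, 17)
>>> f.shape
(7, 17)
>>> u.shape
(17, 19)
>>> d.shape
(7, 7)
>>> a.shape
()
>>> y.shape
(19, 17)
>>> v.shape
(7, 17)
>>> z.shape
()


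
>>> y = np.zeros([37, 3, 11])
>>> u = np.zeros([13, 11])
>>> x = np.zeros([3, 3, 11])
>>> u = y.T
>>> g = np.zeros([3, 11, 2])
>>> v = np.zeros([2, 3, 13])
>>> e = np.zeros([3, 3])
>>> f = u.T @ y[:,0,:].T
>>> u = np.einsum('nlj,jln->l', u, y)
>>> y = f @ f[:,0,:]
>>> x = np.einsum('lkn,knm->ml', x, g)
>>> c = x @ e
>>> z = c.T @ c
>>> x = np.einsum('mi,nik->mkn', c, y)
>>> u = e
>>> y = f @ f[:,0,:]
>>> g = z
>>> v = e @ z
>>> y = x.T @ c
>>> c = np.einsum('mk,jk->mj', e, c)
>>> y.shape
(37, 37, 3)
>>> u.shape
(3, 3)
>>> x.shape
(2, 37, 37)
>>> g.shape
(3, 3)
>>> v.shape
(3, 3)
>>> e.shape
(3, 3)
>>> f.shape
(37, 3, 37)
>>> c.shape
(3, 2)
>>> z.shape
(3, 3)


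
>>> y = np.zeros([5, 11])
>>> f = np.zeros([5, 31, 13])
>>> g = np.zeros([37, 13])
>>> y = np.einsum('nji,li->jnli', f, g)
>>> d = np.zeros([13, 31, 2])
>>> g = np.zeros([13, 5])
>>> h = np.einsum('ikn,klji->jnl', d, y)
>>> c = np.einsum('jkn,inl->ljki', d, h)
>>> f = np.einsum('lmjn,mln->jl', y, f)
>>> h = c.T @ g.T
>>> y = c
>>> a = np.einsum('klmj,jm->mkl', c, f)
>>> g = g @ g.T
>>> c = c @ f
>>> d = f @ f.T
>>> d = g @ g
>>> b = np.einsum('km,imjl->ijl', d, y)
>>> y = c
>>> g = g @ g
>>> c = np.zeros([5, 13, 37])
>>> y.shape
(5, 13, 31, 31)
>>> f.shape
(37, 31)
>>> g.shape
(13, 13)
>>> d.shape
(13, 13)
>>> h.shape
(37, 31, 13, 13)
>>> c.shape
(5, 13, 37)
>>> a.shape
(31, 5, 13)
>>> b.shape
(5, 31, 37)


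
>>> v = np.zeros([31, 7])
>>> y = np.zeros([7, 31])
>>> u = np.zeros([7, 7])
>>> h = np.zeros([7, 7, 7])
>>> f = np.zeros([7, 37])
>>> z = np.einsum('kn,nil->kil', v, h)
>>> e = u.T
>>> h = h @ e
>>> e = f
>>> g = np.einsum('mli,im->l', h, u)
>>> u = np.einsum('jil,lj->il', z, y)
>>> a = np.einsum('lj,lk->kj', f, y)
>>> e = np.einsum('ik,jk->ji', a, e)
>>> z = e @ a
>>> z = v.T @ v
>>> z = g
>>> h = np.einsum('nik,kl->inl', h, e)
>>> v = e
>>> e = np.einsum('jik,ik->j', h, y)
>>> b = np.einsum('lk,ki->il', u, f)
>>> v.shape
(7, 31)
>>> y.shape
(7, 31)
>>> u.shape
(7, 7)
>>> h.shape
(7, 7, 31)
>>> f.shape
(7, 37)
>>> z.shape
(7,)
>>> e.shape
(7,)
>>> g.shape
(7,)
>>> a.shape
(31, 37)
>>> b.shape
(37, 7)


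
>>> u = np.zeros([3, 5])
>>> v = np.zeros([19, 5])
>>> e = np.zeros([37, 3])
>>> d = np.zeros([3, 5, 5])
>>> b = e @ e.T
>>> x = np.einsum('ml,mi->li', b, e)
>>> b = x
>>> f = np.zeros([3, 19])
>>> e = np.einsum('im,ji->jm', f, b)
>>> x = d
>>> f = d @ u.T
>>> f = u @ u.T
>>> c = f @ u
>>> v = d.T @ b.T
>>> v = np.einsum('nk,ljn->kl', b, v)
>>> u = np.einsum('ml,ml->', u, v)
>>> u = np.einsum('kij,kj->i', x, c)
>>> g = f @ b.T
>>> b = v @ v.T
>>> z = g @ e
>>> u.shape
(5,)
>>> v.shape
(3, 5)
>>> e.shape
(37, 19)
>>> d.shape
(3, 5, 5)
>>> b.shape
(3, 3)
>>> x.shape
(3, 5, 5)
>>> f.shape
(3, 3)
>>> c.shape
(3, 5)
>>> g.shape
(3, 37)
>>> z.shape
(3, 19)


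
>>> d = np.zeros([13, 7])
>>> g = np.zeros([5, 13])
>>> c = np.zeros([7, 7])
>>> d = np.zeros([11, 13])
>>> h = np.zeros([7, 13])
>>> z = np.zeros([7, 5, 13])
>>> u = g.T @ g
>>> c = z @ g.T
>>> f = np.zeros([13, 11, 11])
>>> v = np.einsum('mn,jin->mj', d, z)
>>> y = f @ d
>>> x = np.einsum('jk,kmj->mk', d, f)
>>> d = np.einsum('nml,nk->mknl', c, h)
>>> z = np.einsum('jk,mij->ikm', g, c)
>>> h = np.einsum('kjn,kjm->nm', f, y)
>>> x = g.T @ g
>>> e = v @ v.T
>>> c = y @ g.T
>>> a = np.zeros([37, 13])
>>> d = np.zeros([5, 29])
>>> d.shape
(5, 29)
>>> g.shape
(5, 13)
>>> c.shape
(13, 11, 5)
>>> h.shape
(11, 13)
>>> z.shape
(5, 13, 7)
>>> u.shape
(13, 13)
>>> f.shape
(13, 11, 11)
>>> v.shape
(11, 7)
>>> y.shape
(13, 11, 13)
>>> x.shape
(13, 13)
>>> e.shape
(11, 11)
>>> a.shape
(37, 13)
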